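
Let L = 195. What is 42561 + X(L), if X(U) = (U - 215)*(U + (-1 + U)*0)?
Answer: 38661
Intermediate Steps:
X(U) = U*(-215 + U) (X(U) = (-215 + U)*(U + 0) = (-215 + U)*U = U*(-215 + U))
42561 + X(L) = 42561 + 195*(-215 + 195) = 42561 + 195*(-20) = 42561 - 3900 = 38661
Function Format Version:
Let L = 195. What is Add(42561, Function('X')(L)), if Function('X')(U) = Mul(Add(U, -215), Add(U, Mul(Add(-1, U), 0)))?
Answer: 38661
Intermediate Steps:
Function('X')(U) = Mul(U, Add(-215, U)) (Function('X')(U) = Mul(Add(-215, U), Add(U, 0)) = Mul(Add(-215, U), U) = Mul(U, Add(-215, U)))
Add(42561, Function('X')(L)) = Add(42561, Mul(195, Add(-215, 195))) = Add(42561, Mul(195, -20)) = Add(42561, -3900) = 38661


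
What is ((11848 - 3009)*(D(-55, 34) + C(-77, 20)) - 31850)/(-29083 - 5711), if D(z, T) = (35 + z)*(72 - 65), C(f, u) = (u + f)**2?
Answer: -27448601/34794 ≈ -788.89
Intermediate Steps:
C(f, u) = (f + u)**2
D(z, T) = 245 + 7*z (D(z, T) = (35 + z)*7 = 245 + 7*z)
((11848 - 3009)*(D(-55, 34) + C(-77, 20)) - 31850)/(-29083 - 5711) = ((11848 - 3009)*((245 + 7*(-55)) + (-77 + 20)**2) - 31850)/(-29083 - 5711) = (8839*((245 - 385) + (-57)**2) - 31850)/(-34794) = (8839*(-140 + 3249) - 31850)*(-1/34794) = (8839*3109 - 31850)*(-1/34794) = (27480451 - 31850)*(-1/34794) = 27448601*(-1/34794) = -27448601/34794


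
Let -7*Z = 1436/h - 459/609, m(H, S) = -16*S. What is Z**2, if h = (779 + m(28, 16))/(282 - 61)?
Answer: 4140053691876001/552320971489 ≈ 7495.7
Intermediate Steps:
h = 523/221 (h = (779 - 16*16)/(282 - 61) = (779 - 256)/221 = 523*(1/221) = 523/221 ≈ 2.3665)
Z = -64343249/743183 (Z = -(1436/(523/221) - 459/609)/7 = -(1436*(221/523) - 459*1/609)/7 = -(317356/523 - 153/203)/7 = -1/7*64343249/106169 = -64343249/743183 ≈ -86.578)
Z**2 = (-64343249/743183)**2 = 4140053691876001/552320971489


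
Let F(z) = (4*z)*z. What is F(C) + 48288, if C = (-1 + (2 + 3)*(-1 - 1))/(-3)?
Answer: 435076/9 ≈ 48342.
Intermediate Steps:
C = 11/3 (C = (-1 + 5*(-2))*(-⅓) = (-1 - 10)*(-⅓) = -11*(-⅓) = 11/3 ≈ 3.6667)
F(z) = 4*z²
F(C) + 48288 = 4*(11/3)² + 48288 = 4*(121/9) + 48288 = 484/9 + 48288 = 435076/9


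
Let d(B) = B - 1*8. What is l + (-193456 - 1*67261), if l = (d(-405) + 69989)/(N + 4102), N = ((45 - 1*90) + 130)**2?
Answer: -2953071883/11327 ≈ -2.6071e+5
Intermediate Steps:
d(B) = -8 + B (d(B) = B - 8 = -8 + B)
N = 7225 (N = ((45 - 90) + 130)**2 = (-45 + 130)**2 = 85**2 = 7225)
l = 69576/11327 (l = ((-8 - 405) + 69989)/(7225 + 4102) = (-413 + 69989)/11327 = 69576*(1/11327) = 69576/11327 ≈ 6.1425)
l + (-193456 - 1*67261) = 69576/11327 + (-193456 - 1*67261) = 69576/11327 + (-193456 - 67261) = 69576/11327 - 260717 = -2953071883/11327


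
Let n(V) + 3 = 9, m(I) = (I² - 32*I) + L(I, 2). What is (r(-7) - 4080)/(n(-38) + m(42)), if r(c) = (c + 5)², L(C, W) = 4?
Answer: -2038/215 ≈ -9.4791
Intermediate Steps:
m(I) = 4 + I² - 32*I (m(I) = (I² - 32*I) + 4 = 4 + I² - 32*I)
n(V) = 6 (n(V) = -3 + 9 = 6)
r(c) = (5 + c)²
(r(-7) - 4080)/(n(-38) + m(42)) = ((5 - 7)² - 4080)/(6 + (4 + 42² - 32*42)) = ((-2)² - 4080)/(6 + (4 + 1764 - 1344)) = (4 - 4080)/(6 + 424) = -4076/430 = -4076*1/430 = -2038/215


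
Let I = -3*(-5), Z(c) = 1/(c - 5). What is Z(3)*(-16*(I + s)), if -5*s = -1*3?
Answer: 624/5 ≈ 124.80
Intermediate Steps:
s = ⅗ (s = -(-1)*3/5 = -⅕*(-3) = ⅗ ≈ 0.60000)
Z(c) = 1/(-5 + c)
I = 15
Z(3)*(-16*(I + s)) = (-16*(15 + ⅗))/(-5 + 3) = (-16*78/5)/(-2) = -½*(-1248/5) = 624/5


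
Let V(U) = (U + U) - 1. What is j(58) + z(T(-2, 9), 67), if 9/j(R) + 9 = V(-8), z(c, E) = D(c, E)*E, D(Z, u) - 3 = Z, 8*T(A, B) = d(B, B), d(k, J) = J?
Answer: 28707/104 ≈ 276.03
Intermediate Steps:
T(A, B) = B/8
D(Z, u) = 3 + Z
z(c, E) = E*(3 + c) (z(c, E) = (3 + c)*E = E*(3 + c))
V(U) = -1 + 2*U (V(U) = 2*U - 1 = -1 + 2*U)
j(R) = -9/26 (j(R) = 9/(-9 + (-1 + 2*(-8))) = 9/(-9 + (-1 - 16)) = 9/(-9 - 17) = 9/(-26) = 9*(-1/26) = -9/26)
j(58) + z(T(-2, 9), 67) = -9/26 + 67*(3 + (1/8)*9) = -9/26 + 67*(3 + 9/8) = -9/26 + 67*(33/8) = -9/26 + 2211/8 = 28707/104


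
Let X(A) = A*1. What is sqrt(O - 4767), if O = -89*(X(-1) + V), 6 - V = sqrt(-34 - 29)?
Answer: sqrt(-5212 + 267*I*sqrt(7)) ≈ 4.8813 + 72.359*I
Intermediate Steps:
X(A) = A
V = 6 - 3*I*sqrt(7) (V = 6 - sqrt(-34 - 29) = 6 - sqrt(-63) = 6 - 3*I*sqrt(7) ≈ 6.0 - 7.9373*I)
O = -445 + 267*I*sqrt(7) (O = -89*(-1 + (6 - 3*I*sqrt(7))) = -89*(5 - 3*I*sqrt(7)) = -445 + 267*I*sqrt(7) ≈ -445.0 + 706.42*I)
sqrt(O - 4767) = sqrt((-445 + 267*I*sqrt(7)) - 4767) = sqrt(-5212 + 267*I*sqrt(7))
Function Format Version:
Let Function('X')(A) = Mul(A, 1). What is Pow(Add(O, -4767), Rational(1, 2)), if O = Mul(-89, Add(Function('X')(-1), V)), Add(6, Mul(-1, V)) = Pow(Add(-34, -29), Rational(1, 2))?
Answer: Pow(Add(-5212, Mul(267, I, Pow(7, Rational(1, 2)))), Rational(1, 2)) ≈ Add(4.8813, Mul(72.359, I))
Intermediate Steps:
Function('X')(A) = A
V = Add(6, Mul(-3, I, Pow(7, Rational(1, 2)))) (V = Add(6, Mul(-1, Pow(Add(-34, -29), Rational(1, 2)))) = Add(6, Mul(-1, Pow(-63, Rational(1, 2)))) = Add(6, Mul(-1, Mul(3, I, Pow(7, Rational(1, 2))))) = Add(6, Mul(-3, I, Pow(7, Rational(1, 2)))) ≈ Add(6.0000, Mul(-7.9373, I)))
O = Add(-445, Mul(267, I, Pow(7, Rational(1, 2)))) (O = Mul(-89, Add(-1, Add(6, Mul(-3, I, Pow(7, Rational(1, 2)))))) = Mul(-89, Add(5, Mul(-3, I, Pow(7, Rational(1, 2))))) = Add(-445, Mul(267, I, Pow(7, Rational(1, 2)))) ≈ Add(-445.00, Mul(706.42, I)))
Pow(Add(O, -4767), Rational(1, 2)) = Pow(Add(Add(-445, Mul(267, I, Pow(7, Rational(1, 2)))), -4767), Rational(1, 2)) = Pow(Add(-5212, Mul(267, I, Pow(7, Rational(1, 2)))), Rational(1, 2))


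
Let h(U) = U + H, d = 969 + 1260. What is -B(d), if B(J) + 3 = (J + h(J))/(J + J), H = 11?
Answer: 8905/4458 ≈ 1.9975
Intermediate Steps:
d = 2229
h(U) = 11 + U (h(U) = U + 11 = 11 + U)
B(J) = -3 + (11 + 2*J)/(2*J) (B(J) = -3 + (J + (11 + J))/(J + J) = -3 + (11 + 2*J)/((2*J)) = -3 + (11 + 2*J)*(1/(2*J)) = -3 + (11 + 2*J)/(2*J))
-B(d) = -(-2 + (11/2)/2229) = -(-2 + (11/2)*(1/2229)) = -(-2 + 11/4458) = -1*(-8905/4458) = 8905/4458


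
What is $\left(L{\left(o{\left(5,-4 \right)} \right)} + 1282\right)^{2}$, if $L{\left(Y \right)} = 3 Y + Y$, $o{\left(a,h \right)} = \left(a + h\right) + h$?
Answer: $1612900$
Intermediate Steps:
$o{\left(a,h \right)} = a + 2 h$
$L{\left(Y \right)} = 4 Y$
$\left(L{\left(o{\left(5,-4 \right)} \right)} + 1282\right)^{2} = \left(4 \left(5 + 2 \left(-4\right)\right) + 1282\right)^{2} = \left(4 \left(5 - 8\right) + 1282\right)^{2} = \left(4 \left(-3\right) + 1282\right)^{2} = \left(-12 + 1282\right)^{2} = 1270^{2} = 1612900$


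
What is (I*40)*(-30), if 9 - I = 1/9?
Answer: -32000/3 ≈ -10667.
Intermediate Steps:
I = 80/9 (I = 9 - 1/9 = 9 - 1*⅑ = 9 - ⅑ = 80/9 ≈ 8.8889)
(I*40)*(-30) = ((80/9)*40)*(-30) = (3200/9)*(-30) = -32000/3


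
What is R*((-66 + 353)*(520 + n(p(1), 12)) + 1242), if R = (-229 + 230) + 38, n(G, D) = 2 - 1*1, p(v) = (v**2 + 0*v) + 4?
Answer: 5879991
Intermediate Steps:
p(v) = 4 + v**2 (p(v) = (v**2 + 0) + 4 = v**2 + 4 = 4 + v**2)
n(G, D) = 1 (n(G, D) = 2 - 1 = 1)
R = 39 (R = 1 + 38 = 39)
R*((-66 + 353)*(520 + n(p(1), 12)) + 1242) = 39*((-66 + 353)*(520 + 1) + 1242) = 39*(287*521 + 1242) = 39*(149527 + 1242) = 39*150769 = 5879991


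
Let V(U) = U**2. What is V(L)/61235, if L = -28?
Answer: 784/61235 ≈ 0.012803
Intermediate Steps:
V(L)/61235 = (-28)**2/61235 = 784*(1/61235) = 784/61235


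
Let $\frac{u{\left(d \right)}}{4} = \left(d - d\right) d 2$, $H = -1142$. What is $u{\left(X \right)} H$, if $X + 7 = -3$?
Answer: $0$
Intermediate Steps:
$X = -10$ ($X = -7 - 3 = -10$)
$u{\left(d \right)} = 0$ ($u{\left(d \right)} = 4 \left(d - d\right) d 2 = 4 \cdot 0 d 2 = 4 \cdot 0 \cdot 2 = 4 \cdot 0 = 0$)
$u{\left(X \right)} H = 0 \left(-1142\right) = 0$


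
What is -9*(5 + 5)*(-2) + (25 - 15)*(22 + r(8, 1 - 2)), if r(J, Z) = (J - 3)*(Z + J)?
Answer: 750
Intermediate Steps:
r(J, Z) = (-3 + J)*(J + Z)
-9*(5 + 5)*(-2) + (25 - 15)*(22 + r(8, 1 - 2)) = -9*(5 + 5)*(-2) + (25 - 15)*(22 + (8**2 - 3*8 - 3*(1 - 2) + 8*(1 - 2))) = -90*(-2) + 10*(22 + (64 - 24 - 3*(-1) + 8*(-1))) = -9*(-20) + 10*(22 + (64 - 24 + 3 - 8)) = 180 + 10*(22 + 35) = 180 + 10*57 = 180 + 570 = 750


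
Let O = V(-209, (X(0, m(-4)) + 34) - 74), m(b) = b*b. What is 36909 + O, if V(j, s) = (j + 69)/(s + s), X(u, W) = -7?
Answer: 1734793/47 ≈ 36911.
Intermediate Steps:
m(b) = b**2
V(j, s) = (69 + j)/(2*s) (V(j, s) = (69 + j)/((2*s)) = (69 + j)*(1/(2*s)) = (69 + j)/(2*s))
O = 70/47 (O = (69 - 209)/(2*((-7 + 34) - 74)) = (1/2)*(-140)/(27 - 74) = (1/2)*(-140)/(-47) = (1/2)*(-1/47)*(-140) = 70/47 ≈ 1.4894)
36909 + O = 36909 + 70/47 = 1734793/47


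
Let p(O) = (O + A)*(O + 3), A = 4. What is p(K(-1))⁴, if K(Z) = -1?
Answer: 1296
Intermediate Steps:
p(O) = (3 + O)*(4 + O) (p(O) = (O + 4)*(O + 3) = (4 + O)*(3 + O) = (3 + O)*(4 + O))
p(K(-1))⁴ = (12 + (-1)² + 7*(-1))⁴ = (12 + 1 - 7)⁴ = 6⁴ = 1296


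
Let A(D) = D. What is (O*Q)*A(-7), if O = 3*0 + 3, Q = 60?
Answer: -1260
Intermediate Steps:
O = 3 (O = 0 + 3 = 3)
(O*Q)*A(-7) = (3*60)*(-7) = 180*(-7) = -1260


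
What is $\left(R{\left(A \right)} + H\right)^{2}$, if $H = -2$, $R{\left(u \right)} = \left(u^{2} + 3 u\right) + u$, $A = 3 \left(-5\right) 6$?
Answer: $59876644$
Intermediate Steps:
$A = -90$ ($A = \left(-15\right) 6 = -90$)
$R{\left(u \right)} = u^{2} + 4 u$
$\left(R{\left(A \right)} + H\right)^{2} = \left(- 90 \left(4 - 90\right) - 2\right)^{2} = \left(\left(-90\right) \left(-86\right) - 2\right)^{2} = \left(7740 - 2\right)^{2} = 7738^{2} = 59876644$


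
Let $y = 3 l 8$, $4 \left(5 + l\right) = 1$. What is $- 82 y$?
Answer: $9348$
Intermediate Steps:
$l = - \frac{19}{4}$ ($l = -5 + \frac{1}{4} \cdot 1 = -5 + \frac{1}{4} = - \frac{19}{4} \approx -4.75$)
$y = -114$ ($y = 3 \left(- \frac{19}{4}\right) 8 = \left(- \frac{57}{4}\right) 8 = -114$)
$- 82 y = \left(-82\right) \left(-114\right) = 9348$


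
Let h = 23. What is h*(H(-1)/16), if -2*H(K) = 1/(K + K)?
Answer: 23/64 ≈ 0.35938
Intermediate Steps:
H(K) = -1/(4*K) (H(K) = -1/(2*(K + K)) = -1/(2*K)/2 = -1/(4*K))
h*(H(-1)/16) = 23*(-¼/(-1)/16) = 23*(-¼*(-1)*(1/16)) = 23*((¼)*(1/16)) = 23*(1/64) = 23/64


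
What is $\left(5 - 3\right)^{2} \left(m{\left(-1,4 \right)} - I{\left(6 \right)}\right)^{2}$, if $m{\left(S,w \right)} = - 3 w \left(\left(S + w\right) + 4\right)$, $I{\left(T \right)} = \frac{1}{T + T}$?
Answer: $\frac{1018081}{36} \approx 28280.0$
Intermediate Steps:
$I{\left(T \right)} = \frac{1}{2 T}$
$m{\left(S,w \right)} = - 3 w \left(4 + S + w\right)$
$\left(5 - 3\right)^{2} \left(m{\left(-1,4 \right)} - I{\left(6 \right)}\right)^{2} = \left(5 - 3\right)^{2} \left(\left(-3\right) 4 \left(4 - 1 + 4\right) - \frac{1}{2 \cdot 6}\right)^{2} = 2^{2} \left(\left(-3\right) 4 \cdot 7 - \frac{1}{2} \cdot \frac{1}{6}\right)^{2} = 4 \left(-84 - \frac{1}{12}\right)^{2} = 4 \left(- \frac{1009}{12}\right)^{2} = 4 \cdot \frac{1018081}{144} = \frac{1018081}{36}$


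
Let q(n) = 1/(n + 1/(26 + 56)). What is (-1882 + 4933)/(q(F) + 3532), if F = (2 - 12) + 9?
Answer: 247131/286010 ≈ 0.86406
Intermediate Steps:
F = -1 (F = -10 + 9 = -1)
q(n) = 1/(1/82 + n) (q(n) = 1/(n + 1/82) = 1/(1/82 + n))
(-1882 + 4933)/(q(F) + 3532) = (-1882 + 4933)/(82/(1 + 82*(-1)) + 3532) = 3051/(82/(1 - 82) + 3532) = 3051/(82/(-81) + 3532) = 3051/(82*(-1/81) + 3532) = 3051/(-82/81 + 3532) = 3051/(286010/81) = 3051*(81/286010) = 247131/286010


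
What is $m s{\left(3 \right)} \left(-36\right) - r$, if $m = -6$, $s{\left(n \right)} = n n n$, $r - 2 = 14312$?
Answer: $-8482$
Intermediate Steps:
$r = 14314$ ($r = 2 + 14312 = 14314$)
$s{\left(n \right)} = n^{3}$ ($s{\left(n \right)} = n^{2} n = n^{3}$)
$m s{\left(3 \right)} \left(-36\right) - r = - 6 \cdot 3^{3} \left(-36\right) - 14314 = \left(-6\right) 27 \left(-36\right) - 14314 = \left(-162\right) \left(-36\right) - 14314 = 5832 - 14314 = -8482$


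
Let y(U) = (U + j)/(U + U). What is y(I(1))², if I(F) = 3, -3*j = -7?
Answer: 64/81 ≈ 0.79012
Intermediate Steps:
j = 7/3 (j = -⅓*(-7) = 7/3 ≈ 2.3333)
y(U) = (7/3 + U)/(2*U) (y(U) = (U + 7/3)/(U + U) = (7/3 + U)/((2*U)) = (7/3 + U)*(1/(2*U)) = (7/3 + U)/(2*U))
y(I(1))² = ((⅙)*(7 + 3*3)/3)² = ((⅙)*(⅓)*(7 + 9))² = ((⅙)*(⅓)*16)² = (8/9)² = 64/81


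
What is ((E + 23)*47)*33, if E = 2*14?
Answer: 79101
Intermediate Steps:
E = 28
((E + 23)*47)*33 = ((28 + 23)*47)*33 = (51*47)*33 = 2397*33 = 79101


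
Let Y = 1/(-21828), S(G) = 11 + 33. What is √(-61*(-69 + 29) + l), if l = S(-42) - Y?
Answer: √295882649121/10914 ≈ 49.840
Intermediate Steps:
S(G) = 44
Y = -1/21828 ≈ -4.5813e-5
l = 960433/21828 (l = 44 - 1*(-1/21828) = 44 + 1/21828 = 960433/21828 ≈ 44.000)
√(-61*(-69 + 29) + l) = √(-61*(-69 + 29) + 960433/21828) = √(-61*(-40) + 960433/21828) = √(2440 + 960433/21828) = √(54220753/21828) = √295882649121/10914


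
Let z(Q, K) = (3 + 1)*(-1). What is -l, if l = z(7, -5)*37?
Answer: 148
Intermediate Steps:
z(Q, K) = -4 (z(Q, K) = 4*(-1) = -4)
l = -148 (l = -4*37 = -148)
-l = -1*(-148) = 148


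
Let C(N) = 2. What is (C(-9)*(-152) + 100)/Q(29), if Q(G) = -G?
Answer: 204/29 ≈ 7.0345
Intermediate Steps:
(C(-9)*(-152) + 100)/Q(29) = (2*(-152) + 100)/((-1*29)) = (-304 + 100)/(-29) = -204*(-1/29) = 204/29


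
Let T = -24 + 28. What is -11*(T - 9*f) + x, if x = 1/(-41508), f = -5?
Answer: -22372813/41508 ≈ -539.00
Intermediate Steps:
T = 4
x = -1/41508 ≈ -2.4092e-5
-11*(T - 9*f) + x = -11*(4 - 9*(-5)) - 1/41508 = -11*(4 + 45) - 1/41508 = -11*49 - 1/41508 = -539 - 1/41508 = -22372813/41508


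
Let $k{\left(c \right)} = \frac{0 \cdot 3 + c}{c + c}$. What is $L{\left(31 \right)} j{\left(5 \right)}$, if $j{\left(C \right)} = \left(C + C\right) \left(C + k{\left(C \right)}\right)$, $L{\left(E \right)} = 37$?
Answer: $2035$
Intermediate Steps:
$k{\left(c \right)} = \frac{1}{2}$ ($k{\left(c \right)} = \frac{0 + c}{2 c} = c \frac{1}{2 c} = \frac{1}{2}$)
$j{\left(C \right)} = 2 C \left(\frac{1}{2} + C\right)$ ($j{\left(C \right)} = \left(C + C\right) \left(C + \frac{1}{2}\right) = 2 C \left(\frac{1}{2} + C\right)$)
$L{\left(31 \right)} j{\left(5 \right)} = 37 \cdot 5 \left(1 + 2 \cdot 5\right) = 37 \cdot 5 \left(1 + 10\right) = 37 \cdot 5 \cdot 11 = 37 \cdot 55 = 2035$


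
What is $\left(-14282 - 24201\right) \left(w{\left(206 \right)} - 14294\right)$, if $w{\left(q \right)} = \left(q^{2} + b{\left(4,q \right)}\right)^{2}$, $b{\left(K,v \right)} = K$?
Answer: $-69313243912798$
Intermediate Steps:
$w{\left(q \right)} = \left(4 + q^{2}\right)^{2}$ ($w{\left(q \right)} = \left(q^{2} + 4\right)^{2} = \left(4 + q^{2}\right)^{2}$)
$\left(-14282 - 24201\right) \left(w{\left(206 \right)} - 14294\right) = \left(-14282 - 24201\right) \left(\left(4 + 206^{2}\right)^{2} - 14294\right) = - 38483 \left(\left(4 + 42436\right)^{2} - 14294\right) = - 38483 \left(42440^{2} - 14294\right) = - 38483 \left(1801153600 - 14294\right) = \left(-38483\right) 1801139306 = -69313243912798$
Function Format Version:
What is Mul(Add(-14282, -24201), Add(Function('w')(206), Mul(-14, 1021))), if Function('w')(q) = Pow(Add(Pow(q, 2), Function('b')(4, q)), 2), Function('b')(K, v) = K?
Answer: -69313243912798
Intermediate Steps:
Function('w')(q) = Pow(Add(4, Pow(q, 2)), 2) (Function('w')(q) = Pow(Add(Pow(q, 2), 4), 2) = Pow(Add(4, Pow(q, 2)), 2))
Mul(Add(-14282, -24201), Add(Function('w')(206), Mul(-14, 1021))) = Mul(Add(-14282, -24201), Add(Pow(Add(4, Pow(206, 2)), 2), Mul(-14, 1021))) = Mul(-38483, Add(Pow(Add(4, 42436), 2), -14294)) = Mul(-38483, Add(Pow(42440, 2), -14294)) = Mul(-38483, Add(1801153600, -14294)) = Mul(-38483, 1801139306) = -69313243912798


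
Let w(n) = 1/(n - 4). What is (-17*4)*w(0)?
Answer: 17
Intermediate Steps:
w(n) = 1/(-4 + n)
(-17*4)*w(0) = (-17*4)/(-4 + 0) = -68/(-4) = -68*(-1/4) = 17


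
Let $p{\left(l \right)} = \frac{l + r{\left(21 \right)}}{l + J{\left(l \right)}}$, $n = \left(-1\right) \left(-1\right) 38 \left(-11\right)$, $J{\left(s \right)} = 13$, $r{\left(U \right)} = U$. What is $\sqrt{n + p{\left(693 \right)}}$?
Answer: $\frac{i \sqrt{51960541}}{353} \approx 20.42 i$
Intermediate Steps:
$n = -418$ ($n = 1 \cdot 38 \left(-11\right) = 38 \left(-11\right) = -418$)
$p{\left(l \right)} = \frac{21 + l}{13 + l}$ ($p{\left(l \right)} = \frac{l + 21}{l + 13} = \frac{21 + l}{13 + l}$)
$\sqrt{n + p{\left(693 \right)}} = \sqrt{-418 + \frac{21 + 693}{13 + 693}} = \sqrt{-418 + \frac{1}{706} \cdot 714} = \sqrt{-418 + \frac{357}{353}} = \sqrt{- \frac{147197}{353}} = \frac{i \sqrt{51960541}}{353}$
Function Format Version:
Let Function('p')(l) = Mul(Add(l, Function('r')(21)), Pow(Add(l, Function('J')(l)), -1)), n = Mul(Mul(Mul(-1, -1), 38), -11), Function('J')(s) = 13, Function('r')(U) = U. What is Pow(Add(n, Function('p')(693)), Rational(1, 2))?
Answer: Mul(Rational(1, 353), I, Pow(51960541, Rational(1, 2))) ≈ Mul(20.420, I)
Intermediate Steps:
n = -418 (n = Mul(Mul(1, 38), -11) = Mul(38, -11) = -418)
Function('p')(l) = Mul(Pow(Add(13, l), -1), Add(21, l)) (Function('p')(l) = Mul(Add(l, 21), Pow(Add(l, 13), -1)) = Mul(Add(21, l), Pow(Add(13, l), -1)) = Mul(Pow(Add(13, l), -1), Add(21, l)))
Pow(Add(n, Function('p')(693)), Rational(1, 2)) = Pow(Add(-418, Mul(Pow(Add(13, 693), -1), Add(21, 693))), Rational(1, 2)) = Pow(Add(-418, Mul(Pow(706, -1), 714)), Rational(1, 2)) = Pow(Add(-418, Mul(Rational(1, 706), 714)), Rational(1, 2)) = Pow(Add(-418, Rational(357, 353)), Rational(1, 2)) = Pow(Rational(-147197, 353), Rational(1, 2)) = Mul(Rational(1, 353), I, Pow(51960541, Rational(1, 2)))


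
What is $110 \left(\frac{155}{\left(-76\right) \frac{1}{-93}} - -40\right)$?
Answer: $\frac{960025}{38} \approx 25264.0$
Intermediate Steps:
$110 \left(\frac{155}{\left(-76\right) \frac{1}{-93}} - -40\right) = 110 \left(\frac{155}{\left(-76\right) \left(- \frac{1}{93}\right)} + 40\right) = 110 \left(\frac{155}{\frac{76}{93}} + 40\right) = 110 \left(155 \cdot \frac{93}{76} + 40\right) = 110 \left(\frac{14415}{76} + 40\right) = 110 \cdot \frac{17455}{76} = \frac{960025}{38}$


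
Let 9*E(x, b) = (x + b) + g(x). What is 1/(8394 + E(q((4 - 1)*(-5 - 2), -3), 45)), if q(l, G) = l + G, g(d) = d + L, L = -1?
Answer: 9/75542 ≈ 0.00011914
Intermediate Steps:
g(d) = -1 + d (g(d) = d - 1 = -1 + d)
q(l, G) = G + l
E(x, b) = -⅑ + b/9 + 2*x/9 (E(x, b) = ((x + b) + (-1 + x))/9 = ((b + x) + (-1 + x))/9 = (-1 + b + 2*x)/9 = -⅑ + b/9 + 2*x/9)
1/(8394 + E(q((4 - 1)*(-5 - 2), -3), 45)) = 1/(8394 + (-⅑ + (⅑)*45 + 2*(-3 + (4 - 1)*(-5 - 2))/9)) = 1/(8394 + (-⅑ + 5 + 2*(-3 + 3*(-7))/9)) = 1/(8394 + (-⅑ + 5 + 2*(-3 - 21)/9)) = 1/(8394 + (-⅑ + 5 + (2/9)*(-24))) = 1/(8394 + (-⅑ + 5 - 16/3)) = 1/(8394 - 4/9) = 1/(75542/9) = 9/75542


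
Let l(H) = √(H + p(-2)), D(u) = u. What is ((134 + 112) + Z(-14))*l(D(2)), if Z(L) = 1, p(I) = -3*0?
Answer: 247*√2 ≈ 349.31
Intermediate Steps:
p(I) = 0
l(H) = √H (l(H) = √(H + 0) = √H)
((134 + 112) + Z(-14))*l(D(2)) = ((134 + 112) + 1)*√2 = (246 + 1)*√2 = 247*√2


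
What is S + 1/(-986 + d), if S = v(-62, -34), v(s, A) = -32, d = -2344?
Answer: -106561/3330 ≈ -32.000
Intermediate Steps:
S = -32
S + 1/(-986 + d) = -32 + 1/(-986 - 2344) = -32 + 1/(-3330) = -32 - 1/3330 = -106561/3330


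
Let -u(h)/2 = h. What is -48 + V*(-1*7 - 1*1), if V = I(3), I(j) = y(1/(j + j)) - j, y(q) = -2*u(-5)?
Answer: 136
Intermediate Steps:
u(h) = -2*h
y(q) = -20 (y(q) = -(-4)*(-5) = -2*10 = -20)
I(j) = -20 - j
V = -23 (V = -20 - 1*3 = -20 - 3 = -23)
-48 + V*(-1*7 - 1*1) = -48 - 23*(-1*7 - 1*1) = -48 - 23*(-7 - 1) = -48 - 23*(-8) = -48 + 184 = 136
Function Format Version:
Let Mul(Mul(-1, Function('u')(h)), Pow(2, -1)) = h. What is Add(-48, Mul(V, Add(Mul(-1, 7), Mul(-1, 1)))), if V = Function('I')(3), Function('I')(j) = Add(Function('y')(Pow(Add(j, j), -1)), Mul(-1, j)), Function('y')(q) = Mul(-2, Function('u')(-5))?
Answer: 136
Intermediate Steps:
Function('u')(h) = Mul(-2, h)
Function('y')(q) = -20 (Function('y')(q) = Mul(-2, Mul(-2, -5)) = Mul(-2, 10) = -20)
Function('I')(j) = Add(-20, Mul(-1, j))
V = -23 (V = Add(-20, Mul(-1, 3)) = Add(-20, -3) = -23)
Add(-48, Mul(V, Add(Mul(-1, 7), Mul(-1, 1)))) = Add(-48, Mul(-23, Add(Mul(-1, 7), Mul(-1, 1)))) = Add(-48, Mul(-23, Add(-7, -1))) = Add(-48, Mul(-23, -8)) = Add(-48, 184) = 136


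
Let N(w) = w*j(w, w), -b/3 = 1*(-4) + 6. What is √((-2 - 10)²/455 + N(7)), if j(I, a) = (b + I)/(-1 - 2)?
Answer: I*√3757845/1365 ≈ 1.4202*I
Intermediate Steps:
b = -6 (b = -3*(1*(-4) + 6) = -3*(-4 + 6) = -3*2 = -6)
j(I, a) = 2 - I/3 (j(I, a) = (-6 + I)/(-1 - 2) = (-6 + I)/(-3) = (-6 + I)*(-⅓) = 2 - I/3)
N(w) = w*(2 - w/3)
√((-2 - 10)²/455 + N(7)) = √((-2 - 10)²/455 + (⅓)*7*(6 - 1*7)) = √((-12)²*(1/455) + (⅓)*7*(6 - 7)) = √(144*(1/455) + (⅓)*7*(-1)) = √(144/455 - 7/3) = √(-2753/1365) = I*√3757845/1365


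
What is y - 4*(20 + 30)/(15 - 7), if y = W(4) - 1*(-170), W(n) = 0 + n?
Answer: 149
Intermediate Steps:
W(n) = n
y = 174 (y = 4 - 1*(-170) = 4 + 170 = 174)
y - 4*(20 + 30)/(15 - 7) = 174 - 4*(20 + 30)/(15 - 7) = 174 - 4*50/8 = 174 - 4*50*(1/8) = 174 - 4*25/4 = 174 - 1*25 = 174 - 25 = 149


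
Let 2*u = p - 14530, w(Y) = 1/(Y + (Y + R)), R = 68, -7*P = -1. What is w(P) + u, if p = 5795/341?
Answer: -591396539/81499 ≈ -7256.5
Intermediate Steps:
P = ⅐ (P = -⅐*(-1) = ⅐ ≈ 0.14286)
p = 5795/341 (p = 5795*(1/341) = 5795/341 ≈ 16.994)
w(Y) = 1/(68 + 2*Y) (w(Y) = 1/(Y + (Y + 68)) = 1/(Y + (68 + Y)) = 1/(68 + 2*Y))
u = -4948935/682 (u = (5795/341 - 14530)/2 = (½)*(-4948935/341) = -4948935/682 ≈ -7256.5)
w(P) + u = 1/(2*(34 + ⅐)) - 4948935/682 = 1/(2*(239/7)) - 4948935/682 = (½)*(7/239) - 4948935/682 = 7/478 - 4948935/682 = -591396539/81499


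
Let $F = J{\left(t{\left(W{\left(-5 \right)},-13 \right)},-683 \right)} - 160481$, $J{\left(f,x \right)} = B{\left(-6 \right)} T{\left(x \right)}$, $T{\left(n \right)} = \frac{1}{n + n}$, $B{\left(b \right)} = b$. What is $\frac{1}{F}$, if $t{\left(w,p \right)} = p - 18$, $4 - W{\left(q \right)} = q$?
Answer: $- \frac{683}{109608520} \approx -6.2313 \cdot 10^{-6}$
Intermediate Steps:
$W{\left(q \right)} = 4 - q$
$T{\left(n \right)} = \frac{1}{2 n}$
$t{\left(w,p \right)} = -18 + p$
$J{\left(f,x \right)} = - \frac{3}{x}$ ($J{\left(f,x \right)} = - 6 \frac{1}{2 x} = - \frac{3}{x}$)
$F = - \frac{109608520}{683}$ ($F = - \frac{3}{-683} - 160481 = \left(-3\right) \left(- \frac{1}{683}\right) - 160481 = \frac{3}{683} - 160481 = - \frac{109608520}{683} \approx -1.6048 \cdot 10^{5}$)
$\frac{1}{F} = \frac{1}{- \frac{109608520}{683}} = - \frac{683}{109608520}$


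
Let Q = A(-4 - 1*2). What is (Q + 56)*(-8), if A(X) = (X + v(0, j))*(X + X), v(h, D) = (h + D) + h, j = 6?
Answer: -448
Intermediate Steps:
v(h, D) = D + 2*h (v(h, D) = (D + h) + h = D + 2*h)
A(X) = 2*X*(6 + X) (A(X) = (X + (6 + 2*0))*(X + X) = (X + (6 + 0))*(2*X) = (X + 6)*(2*X) = (6 + X)*(2*X) = 2*X*(6 + X))
Q = 0 (Q = 2*(-4 - 1*2)*(6 + (-4 - 1*2)) = 2*(-4 - 2)*(6 + (-4 - 2)) = 2*(-6)*(6 - 6) = 2*(-6)*0 = 0)
(Q + 56)*(-8) = (0 + 56)*(-8) = 56*(-8) = -448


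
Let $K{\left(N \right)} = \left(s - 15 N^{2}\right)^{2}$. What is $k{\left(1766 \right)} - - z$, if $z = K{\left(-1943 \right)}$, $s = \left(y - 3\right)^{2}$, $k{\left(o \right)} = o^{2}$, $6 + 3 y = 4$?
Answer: $\frac{259751780758967272}{81} \approx 3.2068 \cdot 10^{15}$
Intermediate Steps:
$y = - \frac{2}{3}$ ($y = -2 + \frac{1}{3} \cdot 4 = -2 + \frac{4}{3} = - \frac{2}{3} \approx -0.66667$)
$s = \frac{121}{9}$ ($s = \left(- \frac{2}{3} - 3\right)^{2} = \left(- \frac{11}{3}\right)^{2} = \frac{121}{9} \approx 13.444$)
$K{\left(N \right)} = \left(\frac{121}{9} - 15 N^{2}\right)^{2}$
$z = \frac{259751780506348036}{81}$ ($z = \frac{\left(-121 + 135 \left(-1943\right)^{2}\right)^{2}}{81} = \frac{\left(-121 + 135 \cdot 3775249\right)^{2}}{81} = \frac{\left(-121 + 509658615\right)^{2}}{81} = \frac{509658494^{2}}{81} = \frac{1}{81} \cdot 259751780506348036 = \frac{259751780506348036}{81} \approx 3.2068 \cdot 10^{15}$)
$k{\left(1766 \right)} - - z = 1766^{2} - \left(-1\right) \frac{259751780506348036}{81} = 3118756 - - \frac{259751780506348036}{81} = 3118756 + \frac{259751780506348036}{81} = \frac{259751780758967272}{81}$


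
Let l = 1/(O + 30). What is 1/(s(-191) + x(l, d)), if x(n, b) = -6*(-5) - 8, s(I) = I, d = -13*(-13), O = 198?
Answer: -1/169 ≈ -0.0059172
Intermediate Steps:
l = 1/228 (l = 1/(198 + 30) = 1/228 ≈ 0.0043860)
d = 169
x(n, b) = 22 (x(n, b) = 30 - 8 = 22)
1/(s(-191) + x(l, d)) = 1/(-191 + 22) = 1/(-169) = -1/169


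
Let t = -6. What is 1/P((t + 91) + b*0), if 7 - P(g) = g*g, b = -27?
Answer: -1/7218 ≈ -0.00013854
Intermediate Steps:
P(g) = 7 - g**2 (P(g) = 7 - g*g = 7 - g**2)
1/P((t + 91) + b*0) = 1/(7 - ((-6 + 91) - 27*0)**2) = 1/(7 - (85 + 0)**2) = 1/(7 - 1*85**2) = 1/(7 - 1*7225) = 1/(7 - 7225) = 1/(-7218) = -1/7218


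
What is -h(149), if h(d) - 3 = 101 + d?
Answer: -253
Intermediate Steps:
h(d) = 104 + d (h(d) = 3 + (101 + d) = 104 + d)
-h(149) = -(104 + 149) = -1*253 = -253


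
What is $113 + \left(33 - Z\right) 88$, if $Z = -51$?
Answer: $7505$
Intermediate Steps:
$113 + \left(33 - Z\right) 88 = 113 + \left(33 - -51\right) 88 = 113 + \left(33 + 51\right) 88 = 113 + 84 \cdot 88 = 113 + 7392 = 7505$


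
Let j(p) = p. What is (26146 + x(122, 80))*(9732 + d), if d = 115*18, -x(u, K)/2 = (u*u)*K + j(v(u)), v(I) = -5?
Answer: -27797061768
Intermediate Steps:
x(u, K) = 10 - 2*K*u**2 (x(u, K) = -2*((u*u)*K - 5) = -2*(u**2*K - 5) = -2*(K*u**2 - 5) = -2*(-5 + K*u**2) = 10 - 2*K*u**2)
d = 2070
(26146 + x(122, 80))*(9732 + d) = (26146 + (10 - 2*80*122**2))*(9732 + 2070) = (26146 + (10 - 2*80*14884))*11802 = (26146 + (10 - 2381440))*11802 = (26146 - 2381430)*11802 = -2355284*11802 = -27797061768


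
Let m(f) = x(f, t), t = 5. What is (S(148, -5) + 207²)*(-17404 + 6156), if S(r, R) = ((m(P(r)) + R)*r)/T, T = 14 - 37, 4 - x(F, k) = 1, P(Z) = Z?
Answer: -11088537104/23 ≈ -4.8211e+8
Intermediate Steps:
x(F, k) = 3 (x(F, k) = 4 - 1*1 = 4 - 1 = 3)
T = -23
m(f) = 3
S(r, R) = -r*(3 + R)/23 (S(r, R) = ((3 + R)*r)/(-23) = (r*(3 + R))*(-1/23) = -r*(3 + R)/23)
(S(148, -5) + 207²)*(-17404 + 6156) = (-1/23*148*(3 - 5) + 207²)*(-17404 + 6156) = (-1/23*148*(-2) + 42849)*(-11248) = (296/23 + 42849)*(-11248) = (985823/23)*(-11248) = -11088537104/23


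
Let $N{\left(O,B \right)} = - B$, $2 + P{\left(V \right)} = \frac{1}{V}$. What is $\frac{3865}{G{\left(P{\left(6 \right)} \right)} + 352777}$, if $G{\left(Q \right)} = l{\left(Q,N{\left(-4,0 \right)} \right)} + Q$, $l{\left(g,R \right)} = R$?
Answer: $\frac{23190}{2116651} \approx 0.010956$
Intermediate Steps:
$P{\left(V \right)} = -2 + \frac{1}{V}$
$G{\left(Q \right)} = Q$ ($G{\left(Q \right)} = \left(-1\right) 0 + Q = 0 + Q = Q$)
$\frac{3865}{G{\left(P{\left(6 \right)} \right)} + 352777} = \frac{3865}{\left(-2 + \frac{1}{6}\right) + 352777} = \frac{3865}{- \frac{11}{6} + 352777} = \frac{3865}{\frac{2116651}{6}} = 3865 \cdot \frac{6}{2116651} = \frac{23190}{2116651}$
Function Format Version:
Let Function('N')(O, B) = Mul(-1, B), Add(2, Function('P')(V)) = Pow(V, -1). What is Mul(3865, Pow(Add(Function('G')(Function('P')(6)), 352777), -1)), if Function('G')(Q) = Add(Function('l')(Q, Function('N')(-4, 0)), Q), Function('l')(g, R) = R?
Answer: Rational(23190, 2116651) ≈ 0.010956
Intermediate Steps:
Function('P')(V) = Add(-2, Pow(V, -1))
Function('G')(Q) = Q (Function('G')(Q) = Add(Mul(-1, 0), Q) = Add(0, Q) = Q)
Mul(3865, Pow(Add(Function('G')(Function('P')(6)), 352777), -1)) = Mul(3865, Pow(Add(Add(-2, Pow(6, -1)), 352777), -1)) = Mul(3865, Pow(Add(Add(-2, Rational(1, 6)), 352777), -1)) = Mul(3865, Pow(Add(Rational(-11, 6), 352777), -1)) = Mul(3865, Pow(Rational(2116651, 6), -1)) = Mul(3865, Rational(6, 2116651)) = Rational(23190, 2116651)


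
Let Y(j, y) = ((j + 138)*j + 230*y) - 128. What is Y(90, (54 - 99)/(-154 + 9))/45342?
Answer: 296719/657459 ≈ 0.45131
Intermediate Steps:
Y(j, y) = -128 + 230*y + j*(138 + j) (Y(j, y) = ((138 + j)*j + 230*y) - 128 = (j*(138 + j) + 230*y) - 128 = (230*y + j*(138 + j)) - 128 = -128 + 230*y + j*(138 + j))
Y(90, (54 - 99)/(-154 + 9))/45342 = (-128 + 90² + 138*90 + 230*((54 - 99)/(-154 + 9)))/45342 = (-128 + 8100 + 12420 + 230*(-45/(-145)))*(1/45342) = (-128 + 8100 + 12420 + 230*(-45*(-1/145)))*(1/45342) = (-128 + 8100 + 12420 + 230*(9/29))*(1/45342) = (-128 + 8100 + 12420 + 2070/29)*(1/45342) = (593438/29)*(1/45342) = 296719/657459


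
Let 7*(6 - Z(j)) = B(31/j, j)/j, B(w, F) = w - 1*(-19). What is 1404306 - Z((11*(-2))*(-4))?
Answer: 76124296103/54208 ≈ 1.4043e+6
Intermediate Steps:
B(w, F) = 19 + w (B(w, F) = w + 19 = 19 + w)
Z(j) = 6 - (19 + 31/j)/(7*j)
1404306 - Z((11*(-2))*(-4)) = 1404306 - (6 - 31/(7*((11*(-2))*(-4))²) - 19/(7*((11*(-2))*(-4)))) = 1404306 - (6 - 31/(7*(-22*(-4))²) - 19/(7*((-22*(-4))))) = 1404306 - (6 - 31/7/88² - 19/7/88) = 1404306 - (6 - 31/7*1/7744 - 19/7*1/88) = 1404306 - (6 - 31/54208 - 19/616) = 1404306 - 1*323545/54208 = 1404306 - 323545/54208 = 76124296103/54208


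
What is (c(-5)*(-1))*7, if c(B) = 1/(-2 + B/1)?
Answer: 1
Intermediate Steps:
c(B) = 1/(-2 + B) (c(B) = 1/(-2 + B*1) = 1/(-2 + B))
(c(-5)*(-1))*7 = (-1/(-2 - 5))*7 = (-1/(-7))*7 = -⅐*(-1)*7 = (⅐)*7 = 1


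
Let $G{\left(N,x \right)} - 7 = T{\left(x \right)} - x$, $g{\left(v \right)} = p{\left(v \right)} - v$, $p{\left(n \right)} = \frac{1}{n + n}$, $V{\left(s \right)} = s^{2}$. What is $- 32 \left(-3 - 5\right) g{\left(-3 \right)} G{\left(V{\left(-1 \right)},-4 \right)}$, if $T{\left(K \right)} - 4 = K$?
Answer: $\frac{23936}{3} \approx 7978.7$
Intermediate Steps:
$p{\left(n \right)} = \frac{1}{2 n}$
$T{\left(K \right)} = 4 + K$
$g{\left(v \right)} = \frac{1}{2 v} - v$
$G{\left(N,x \right)} = 11$ ($G{\left(N,x \right)} = 7 + \left(\left(4 + x\right) - x\right) = 7 + 4 = 11$)
$- 32 \left(-3 - 5\right) g{\left(-3 \right)} G{\left(V{\left(-1 \right)},-4 \right)} = - 32 \left(-3 - 5\right) \left(\frac{1}{2 \left(-3\right)} - -3\right) 11 = - 32 \left(- 8 \left(\frac{1}{2} \left(- \frac{1}{3}\right) + 3\right)\right) 11 = - 32 \left(- 8 \left(- \frac{1}{6} + 3\right)\right) 11 = - 32 \left(\left(-8\right) \frac{17}{6}\right) 11 = \left(-32\right) \left(- \frac{68}{3}\right) 11 = \frac{2176}{3} \cdot 11 = \frac{23936}{3}$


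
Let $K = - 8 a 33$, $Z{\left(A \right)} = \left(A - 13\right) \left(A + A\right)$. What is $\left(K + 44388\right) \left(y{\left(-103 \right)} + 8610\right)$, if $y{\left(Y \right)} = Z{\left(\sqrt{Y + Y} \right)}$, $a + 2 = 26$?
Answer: $311950296 - 989352 i \sqrt{206} \approx 3.1195 \cdot 10^{8} - 1.42 \cdot 10^{7} i$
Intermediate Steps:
$a = 24$ ($a = -2 + 26 = 24$)
$Z{\left(A \right)} = 2 A \left(-13 + A\right)$ ($Z{\left(A \right)} = \left(-13 + A\right) 2 A = 2 A \left(-13 + A\right)$)
$y{\left(Y \right)} = 2 \sqrt{2} \sqrt{Y} \left(-13 + \sqrt{2} \sqrt{Y}\right)$ ($y{\left(Y \right)} = 2 \sqrt{Y + Y} \left(-13 + \sqrt{Y + Y}\right) = 2 \sqrt{2 Y} \left(-13 + \sqrt{2 Y}\right) = 2 \sqrt{2} \sqrt{Y} \left(-13 + \sqrt{2} \sqrt{Y}\right)$)
$K = -6336$ ($K = \left(-8\right) 24 \cdot 33 = \left(-192\right) 33 = -6336$)
$\left(K + 44388\right) \left(y{\left(-103 \right)} + 8610\right) = \left(-6336 + 44388\right) \left(\left(4 \left(-103\right) - 26 \sqrt{2} \sqrt{-103}\right) + 8610\right) = 38052 \left(\left(-412 - 26 \sqrt{2} i \sqrt{103}\right) + 8610\right) = 38052 \left(\left(-412 - 26 i \sqrt{206}\right) + 8610\right) = 38052 \left(8198 - 26 i \sqrt{206}\right) = 311950296 - 989352 i \sqrt{206}$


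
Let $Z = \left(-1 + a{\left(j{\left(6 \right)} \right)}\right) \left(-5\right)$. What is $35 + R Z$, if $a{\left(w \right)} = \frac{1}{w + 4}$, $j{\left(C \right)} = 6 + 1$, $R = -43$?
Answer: $- \frac{1765}{11} \approx -160.45$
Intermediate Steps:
$j{\left(C \right)} = 7$
$a{\left(w \right)} = \frac{1}{4 + w}$
$Z = \frac{50}{11}$ ($Z = \left(-1 + \frac{1}{4 + 7}\right) \left(-5\right) = \left(-1 + \frac{1}{11}\right) \left(-5\right) = \left(- \frac{10}{11}\right) \left(-5\right) = \frac{50}{11} \approx 4.5455$)
$35 + R Z = 35 - \frac{2150}{11} = - \frac{1765}{11}$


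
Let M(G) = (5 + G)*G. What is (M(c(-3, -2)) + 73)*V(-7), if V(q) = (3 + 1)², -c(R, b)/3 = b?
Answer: 2224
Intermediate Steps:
c(R, b) = -3*b
M(G) = G*(5 + G)
V(q) = 16 (V(q) = 4² = 16)
(M(c(-3, -2)) + 73)*V(-7) = ((-3*(-2))*(5 - 3*(-2)) + 73)*16 = (6*(5 + 6) + 73)*16 = (6*11 + 73)*16 = (66 + 73)*16 = 139*16 = 2224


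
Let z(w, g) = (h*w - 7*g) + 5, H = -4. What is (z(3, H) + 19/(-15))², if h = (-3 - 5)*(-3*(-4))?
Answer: 14776336/225 ≈ 65673.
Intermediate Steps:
h = -96 (h = -8*12 = -96)
z(w, g) = 5 - 96*w - 7*g (z(w, g) = (-96*w - 7*g) + 5 = 5 - 96*w - 7*g)
(z(3, H) + 19/(-15))² = ((5 - 96*3 - 7*(-4)) + 19/(-15))² = ((5 - 288 + 28) + 19*(-1/15))² = (-255 - 19/15)² = (-3844/15)² = 14776336/225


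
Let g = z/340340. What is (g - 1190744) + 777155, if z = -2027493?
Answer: -10827915981/26180 ≈ -4.1360e+5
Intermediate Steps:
g = -155961/26180 (g = -2027493/340340 = -2027493*1/340340 = -155961/26180 ≈ -5.9573)
(g - 1190744) + 777155 = (-155961/26180 - 1190744) + 777155 = -31173833881/26180 + 777155 = -10827915981/26180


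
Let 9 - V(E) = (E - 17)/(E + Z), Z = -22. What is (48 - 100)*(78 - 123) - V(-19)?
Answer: 95607/41 ≈ 2331.9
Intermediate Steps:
V(E) = 9 - (-17 + E)/(-22 + E) (V(E) = 9 - (E - 17)/(E - 22) = 9 - (-17 + E)/(-22 + E))
(48 - 100)*(78 - 123) - V(-19) = (48 - 100)*(78 - 123) - (-181 + 8*(-19))/(-22 - 19) = -52*(-45) - (-181 - 152)/(-41) = 2340 - (-1)*(-333)/41 = 2340 - 1*333/41 = 2340 - 333/41 = 95607/41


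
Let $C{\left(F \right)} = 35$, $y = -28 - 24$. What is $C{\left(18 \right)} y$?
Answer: $-1820$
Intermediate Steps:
$y = -52$
$C{\left(18 \right)} y = 35 \left(-52\right) = -1820$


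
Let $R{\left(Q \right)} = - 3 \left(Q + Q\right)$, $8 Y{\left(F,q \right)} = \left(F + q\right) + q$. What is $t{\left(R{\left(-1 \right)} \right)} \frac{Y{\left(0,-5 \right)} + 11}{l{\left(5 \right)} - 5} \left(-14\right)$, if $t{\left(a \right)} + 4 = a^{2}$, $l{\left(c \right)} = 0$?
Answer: $\frac{4368}{5} \approx 873.6$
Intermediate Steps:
$Y{\left(F,q \right)} = \frac{q}{4} + \frac{F}{8}$ ($Y{\left(F,q \right)} = \frac{\left(F + q\right) + q}{8} = \frac{F + 2 q}{8} = \frac{q}{4} + \frac{F}{8}$)
$R{\left(Q \right)} = - 6 Q$ ($R{\left(Q \right)} = - 3 \cdot 2 Q = - 6 Q$)
$t{\left(a \right)} = -4 + a^{2}$
$t{\left(R{\left(-1 \right)} \right)} \frac{Y{\left(0,-5 \right)} + 11}{l{\left(5 \right)} - 5} \left(-14\right) = \left(-4 + \left(\left(-6\right) \left(-1\right)\right)^{2}\right) \frac{\left(\frac{1}{4} \left(-5\right) + \frac{1}{8} \cdot 0\right) + 11}{0 - 5} \left(-14\right) = \left(-4 + 6^{2}\right) \frac{\left(- \frac{5}{4} + 0\right) + 11}{-5} \left(-14\right) = \left(-4 + 36\right) \left(- \frac{5}{4} + 11\right) \left(- \frac{1}{5}\right) \left(-14\right) = 32 \cdot \frac{39}{4} \left(- \frac{1}{5}\right) \left(-14\right) = 32 \left(- \frac{39}{20}\right) \left(-14\right) = \left(- \frac{312}{5}\right) \left(-14\right) = \frac{4368}{5}$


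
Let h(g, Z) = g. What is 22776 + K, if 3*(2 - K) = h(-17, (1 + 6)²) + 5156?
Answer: 21065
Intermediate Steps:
K = -1711 (K = 2 - (-17 + 5156)/3 = 2 - ⅓*5139 = 2 - 1713 = -1711)
22776 + K = 22776 - 1711 = 21065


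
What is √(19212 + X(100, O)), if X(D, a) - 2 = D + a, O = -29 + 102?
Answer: √19387 ≈ 139.24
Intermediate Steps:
O = 73
X(D, a) = 2 + D + a (X(D, a) = 2 + (D + a) = 2 + D + a)
√(19212 + X(100, O)) = √(19212 + (2 + 100 + 73)) = √(19212 + 175) = √19387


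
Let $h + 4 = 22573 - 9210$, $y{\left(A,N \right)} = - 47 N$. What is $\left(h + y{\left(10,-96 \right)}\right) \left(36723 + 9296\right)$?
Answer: $822405549$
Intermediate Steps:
$h = 13359$ ($h = -4 + \left(22573 - 9210\right) = -4 + 13363 = 13359$)
$\left(h + y{\left(10,-96 \right)}\right) \left(36723 + 9296\right) = \left(13359 - -4512\right) \left(36723 + 9296\right) = \left(13359 + 4512\right) 46019 = 17871 \cdot 46019 = 822405549$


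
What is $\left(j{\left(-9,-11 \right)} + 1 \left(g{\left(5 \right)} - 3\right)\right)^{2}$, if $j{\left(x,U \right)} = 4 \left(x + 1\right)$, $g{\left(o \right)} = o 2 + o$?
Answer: $400$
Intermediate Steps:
$g{\left(o \right)} = 3 o$ ($g{\left(o \right)} = 2 o + o = 3 o$)
$j{\left(x,U \right)} = 4 + 4 x$ ($j{\left(x,U \right)} = 4 \left(1 + x\right) = 4 + 4 x$)
$\left(j{\left(-9,-11 \right)} + 1 \left(g{\left(5 \right)} - 3\right)\right)^{2} = \left(\left(4 + 4 \left(-9\right)\right) + 1 \left(3 \cdot 5 - 3\right)\right)^{2} = \left(\left(4 - 36\right) + 1 \left(15 - 3\right)\right)^{2} = \left(-32 + 1 \cdot 12\right)^{2} = \left(-32 + 12\right)^{2} = \left(-20\right)^{2} = 400$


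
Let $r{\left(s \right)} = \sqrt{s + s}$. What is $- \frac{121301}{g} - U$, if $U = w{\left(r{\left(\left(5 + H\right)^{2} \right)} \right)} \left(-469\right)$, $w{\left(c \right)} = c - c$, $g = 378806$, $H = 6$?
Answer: $- \frac{121301}{378806} \approx -0.32022$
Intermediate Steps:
$r{\left(s \right)} = \sqrt{2} \sqrt{s}$ ($r{\left(s \right)} = \sqrt{2 s} = \sqrt{2} \sqrt{s}$)
$w{\left(c \right)} = 0$
$U = 0$ ($U = 0 \left(-469\right) = 0$)
$- \frac{121301}{g} - U = - \frac{121301}{378806} - 0 = \left(-121301\right) \frac{1}{378806} + 0 = - \frac{121301}{378806} + 0 = - \frac{121301}{378806}$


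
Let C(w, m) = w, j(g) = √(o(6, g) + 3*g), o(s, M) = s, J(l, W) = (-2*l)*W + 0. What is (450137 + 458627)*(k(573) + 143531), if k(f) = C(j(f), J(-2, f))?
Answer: 130435805684 + 4543820*√69 ≈ 1.3047e+11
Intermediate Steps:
J(l, W) = -2*W*l (J(l, W) = -2*W*l + 0 = -2*W*l)
j(g) = √(6 + 3*g)
k(f) = √(6 + 3*f)
(450137 + 458627)*(k(573) + 143531) = (450137 + 458627)*(√(6 + 3*573) + 143531) = 908764*(√(6 + 1719) + 143531) = 908764*(√1725 + 143531) = 908764*(5*√69 + 143531) = 908764*(143531 + 5*√69) = 130435805684 + 4543820*√69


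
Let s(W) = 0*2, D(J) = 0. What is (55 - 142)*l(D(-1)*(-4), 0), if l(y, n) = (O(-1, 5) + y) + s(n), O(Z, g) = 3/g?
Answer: -261/5 ≈ -52.200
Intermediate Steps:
s(W) = 0
l(y, n) = ⅗ + y (l(y, n) = (3/5 + y) + 0 = (3*(⅕) + y) + 0 = (⅗ + y) + 0 = ⅗ + y)
(55 - 142)*l(D(-1)*(-4), 0) = (55 - 142)*(⅗ + 0*(-4)) = -87*(⅗ + 0) = -87*⅗ = -261/5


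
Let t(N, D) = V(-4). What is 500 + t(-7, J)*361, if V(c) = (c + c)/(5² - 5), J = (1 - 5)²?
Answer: 1778/5 ≈ 355.60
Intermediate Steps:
J = 16 (J = (-4)² = 16)
V(c) = c/10 (V(c) = (2*c)/(25 - 5) = (2*c)/20 = (2*c)*(1/20) = c/10)
t(N, D) = -⅖ (t(N, D) = (⅒)*(-4) = -⅖)
500 + t(-7, J)*361 = 500 - ⅖*361 = 500 - 722/5 = 1778/5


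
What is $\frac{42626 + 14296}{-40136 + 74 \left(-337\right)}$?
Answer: $- \frac{28461}{32537} \approx -0.87473$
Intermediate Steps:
$\frac{42626 + 14296}{-40136 + 74 \left(-337\right)} = \frac{56922}{-40136 - 24938} = \frac{56922}{-65074} = 56922 \left(- \frac{1}{65074}\right) = - \frac{28461}{32537}$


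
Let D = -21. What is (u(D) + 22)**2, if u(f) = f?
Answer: 1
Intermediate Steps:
(u(D) + 22)**2 = (-21 + 22)**2 = 1**2 = 1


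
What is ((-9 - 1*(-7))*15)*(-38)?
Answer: 1140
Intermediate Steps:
((-9 - 1*(-7))*15)*(-38) = ((-9 + 7)*15)*(-38) = -2*15*(-38) = -30*(-38) = 1140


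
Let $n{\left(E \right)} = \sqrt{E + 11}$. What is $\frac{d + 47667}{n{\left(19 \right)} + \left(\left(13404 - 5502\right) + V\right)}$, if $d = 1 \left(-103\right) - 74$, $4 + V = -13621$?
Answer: $- \frac{271785270}{32752699} - \frac{47490 \sqrt{30}}{32752699} \approx -8.306$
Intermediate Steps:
$V = -13625$ ($V = -4 - 13621 = -13625$)
$d = -177$ ($d = -103 - 74 = -177$)
$n{\left(E \right)} = \sqrt{11 + E}$
$\frac{d + 47667}{n{\left(19 \right)} + \left(\left(13404 - 5502\right) + V\right)} = \frac{-177 + 47667}{\sqrt{11 + 19} + \left(\left(13404 - 5502\right) - 13625\right)} = \frac{47490}{\sqrt{30} + \left(7902 - 13625\right)} = \frac{47490}{\sqrt{30} - 5723} = \frac{47490}{-5723 + \sqrt{30}}$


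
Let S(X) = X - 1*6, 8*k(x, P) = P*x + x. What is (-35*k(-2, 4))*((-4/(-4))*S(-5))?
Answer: -1925/4 ≈ -481.25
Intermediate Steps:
k(x, P) = x/8 + P*x/8 (k(x, P) = (P*x + x)/8 = (x + P*x)/8 = x/8 + P*x/8)
S(X) = -6 + X (S(X) = X - 6 = -6 + X)
(-35*k(-2, 4))*((-4/(-4))*S(-5)) = (-35*(-2)*(1 + 4)/8)*((-4/(-4))*(-6 - 5)) = (-35*(-2)*5/8)*(-4*(-1/4)*(-11)) = (-35*(-5/4))*(1*(-11)) = (175/4)*(-11) = -1925/4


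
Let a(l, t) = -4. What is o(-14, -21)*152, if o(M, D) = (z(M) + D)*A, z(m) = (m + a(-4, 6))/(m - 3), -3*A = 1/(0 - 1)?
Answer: -17176/17 ≈ -1010.4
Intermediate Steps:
A = ⅓ (A = -1/(3*(0 - 1)) = -⅓/(-1) = -⅓*(-1) = ⅓ ≈ 0.33333)
z(m) = (-4 + m)/(-3 + m) (z(m) = (m - 4)/(m - 3) = (-4 + m)/(-3 + m))
o(M, D) = D/3 + (-4 + M)/(3*(-3 + M)) (o(M, D) = ((-4 + M)/(-3 + M) + D)*(⅓) = (D + (-4 + M)/(-3 + M))*(⅓) = D/3 + (-4 + M)/(3*(-3 + M)))
o(-14, -21)*152 = ((-4 - 14 - 21*(-3 - 14))/(3*(-3 - 14)))*152 = ((⅓)*(-4 - 14 - 21*(-17))/(-17))*152 = ((⅓)*(-1/17)*(-4 - 14 + 357))*152 = ((⅓)*(-1/17)*339)*152 = -113/17*152 = -17176/17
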